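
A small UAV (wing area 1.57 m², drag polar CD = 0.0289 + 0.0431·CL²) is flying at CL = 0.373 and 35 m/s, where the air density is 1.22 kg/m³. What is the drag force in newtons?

D = 40.9 N

CD = 0.0289 + 0.0431 × 0.373² = 0.0349
D = ½ρv²S·CD = ½ × 1.22 × 35² × 1.57 × 0.0349 = 40.9 N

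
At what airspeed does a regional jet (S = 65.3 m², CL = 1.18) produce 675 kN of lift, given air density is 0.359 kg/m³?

L = ½ρv²S·CL ⇒ v = √(2L/(ρ·S·CL))
v = √(2 × 6.75×10^5 / (0.359 × 65.3 × 1.18)) = √48800 = 221 m/s

v = 221 m/s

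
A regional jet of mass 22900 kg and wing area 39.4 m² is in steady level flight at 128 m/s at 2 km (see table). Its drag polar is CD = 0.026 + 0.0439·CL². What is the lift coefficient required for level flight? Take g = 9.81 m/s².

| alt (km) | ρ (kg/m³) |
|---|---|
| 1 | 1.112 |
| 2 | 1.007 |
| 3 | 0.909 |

CL = 0.691

At 2 km, from the table: ρ = 1.007 kg/m³.
In steady level flight, lift balances weight: W = mg = 22900 × 9.81 = 2.2465×10^5 N.
q = ½ρv² = ½ × 1.007 × 128² = 8249 Pa.
Required CL = L/(qS) = 2.2465×10^5/(8249·39.4) = 0.6912.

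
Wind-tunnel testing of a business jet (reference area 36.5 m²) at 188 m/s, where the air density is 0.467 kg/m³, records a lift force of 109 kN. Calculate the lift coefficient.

From L = ½ρv²S·CL, rearranging gives CL = 2L/(ρv²S).
CL = 2 × 1.09×10^5 / (0.467 × 188² × 36.5) = 0.362

CL = 0.362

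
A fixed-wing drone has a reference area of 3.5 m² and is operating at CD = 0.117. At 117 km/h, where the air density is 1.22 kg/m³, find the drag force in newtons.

Convert speed: v = 117 km/h ÷ 3.6 = 32.5 m/s.
D = ½ρv²S·CD = ½ × 1.22 × 32.5² × 3.5 × 0.117 = 264 N

D = 264 N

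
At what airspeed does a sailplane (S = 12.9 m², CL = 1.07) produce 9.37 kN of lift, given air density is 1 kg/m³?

L = ½ρv²S·CL ⇒ v = √(2L/(ρ·S·CL))
v = √(2 × 9370 / (1 × 12.9 × 1.07)) = √1358 = 36.8 m/s

v = 36.8 m/s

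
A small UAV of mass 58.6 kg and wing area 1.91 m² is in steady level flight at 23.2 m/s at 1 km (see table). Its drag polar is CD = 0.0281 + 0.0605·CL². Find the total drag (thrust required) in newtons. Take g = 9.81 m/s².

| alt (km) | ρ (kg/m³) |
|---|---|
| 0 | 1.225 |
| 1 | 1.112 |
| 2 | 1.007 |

At 1 km, from the table: ρ = 1.112 kg/m³.
Level flight ⇒ L = W = m·g = 58.6 × 9.81 = 574.87 N.
q = ½ρv² = ½ × 1.112 × 23.2² = 299.3 Pa.
Required CL = L/(qS) = 574.87/(299.3·1.91) = 1.006.
CD = 0.0281 + 0.0605 × 1.006² = 0.0893.
D = q·S·CD = 299.3 × 1.91 × 0.0893 = 51.04 N

D = 51 N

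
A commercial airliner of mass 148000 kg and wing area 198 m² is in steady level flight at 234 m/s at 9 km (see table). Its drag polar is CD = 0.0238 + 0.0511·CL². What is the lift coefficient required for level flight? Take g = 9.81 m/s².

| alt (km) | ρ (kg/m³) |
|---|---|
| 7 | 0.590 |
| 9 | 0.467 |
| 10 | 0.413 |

CL = 0.574

At 9 km, from the table: ρ = 0.467 kg/m³.
In steady level flight, lift balances weight: W = mg = 148000 × 9.81 = 1.4519×10^6 N.
q = ½ρv² = ½ × 0.467 × 234² = 12790 Pa.
Required CL = L/(qS) = 1.4519×10^6/(12790·198) = 0.5735.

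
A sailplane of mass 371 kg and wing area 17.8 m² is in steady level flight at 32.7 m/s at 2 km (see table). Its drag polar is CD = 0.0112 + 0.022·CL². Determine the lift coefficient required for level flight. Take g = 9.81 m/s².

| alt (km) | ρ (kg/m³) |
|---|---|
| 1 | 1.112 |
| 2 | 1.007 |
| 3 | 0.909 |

CL = 0.38

At 2 km, from the table: ρ = 1.007 kg/m³.
Level flight ⇒ L = W = m·g = 371 × 9.81 = 3639.5 N.
q = ½ρv² = ½ × 1.007 × 32.7² = 538.4 Pa.
Required CL = L/(qS) = 3639.5/(538.4·17.8) = 0.3798.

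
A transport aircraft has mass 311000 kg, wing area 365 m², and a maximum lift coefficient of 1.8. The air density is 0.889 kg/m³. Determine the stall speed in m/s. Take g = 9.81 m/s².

Stall occurs when L = W at CL,max. W = mg = 311000 × 9.81 = 3.051×10^6 N.
From L = ½ρV²S·CL,max = W: V_stall = √(2W/(ρSCL,max)) = √(2·3.051×10^6/(0.889·365·1.8))
V_stall = √10450 = 102 m/s

V_stall = 102 m/s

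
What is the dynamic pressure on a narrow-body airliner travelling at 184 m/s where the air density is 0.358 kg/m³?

q = 6060 Pa

q = ½ρv² = ½ × 0.358 × 184² = 6060 Pa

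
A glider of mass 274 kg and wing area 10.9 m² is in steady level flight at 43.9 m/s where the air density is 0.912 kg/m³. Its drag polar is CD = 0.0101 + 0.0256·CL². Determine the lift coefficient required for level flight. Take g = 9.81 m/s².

CL = 0.281

Level flight ⇒ L = W = m·g = 274 × 9.81 = 2687.9 N.
q = ½ρv² = ½ × 0.912 × 43.9² = 878.8 Pa.
CL = W/(q·S) = 2687.9 / (878.8 × 10.9) = 0.2806.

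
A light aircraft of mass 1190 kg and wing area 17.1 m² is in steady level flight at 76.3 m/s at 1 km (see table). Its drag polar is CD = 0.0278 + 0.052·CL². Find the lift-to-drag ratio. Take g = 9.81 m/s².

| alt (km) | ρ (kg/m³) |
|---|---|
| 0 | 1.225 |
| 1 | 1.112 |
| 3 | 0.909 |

At 1 km, from the table: ρ = 1.112 kg/m³.
In steady level flight, lift balances weight: W = mg = 1190 × 9.81 = 11674 N.
q = ½ρv² = ½ × 1.112 × 76.3² = 3237 Pa.
CL = 2W/(ρv²S) = 2×11674/(1.112×76.3²×17.1) = 0.2109.
CD = 0.0278 + 0.052 × 0.2109² = 0.03011.
L/D = CL/CD = 0.2109 / 0.03011 = 7

L/D = 7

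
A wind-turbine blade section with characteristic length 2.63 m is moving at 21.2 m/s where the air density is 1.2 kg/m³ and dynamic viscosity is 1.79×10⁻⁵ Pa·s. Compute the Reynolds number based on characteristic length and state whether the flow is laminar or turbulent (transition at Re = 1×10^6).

Re = ρ·v·c/μ = 1.2 × 21.2 × 2.63 / (1.79×10⁻⁵) = 3.74×10^6
Since 3.74×10^6 > 1×10^6, the flow is turbulent.

Re = 3.74×10^6 (turbulent)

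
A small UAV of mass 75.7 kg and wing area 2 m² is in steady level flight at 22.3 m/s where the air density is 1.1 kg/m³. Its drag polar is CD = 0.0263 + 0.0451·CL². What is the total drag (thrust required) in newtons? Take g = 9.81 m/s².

Weight W = mg = 75.7 × 9.81 = 742.62 N; in level flight L = W.
Dynamic pressure q = 0.5 × 1.1 × 22.3² = 273.5 Pa.
CL = W/(q·S) = 742.62 / (273.5 × 2) = 1.358.
CD = 0.0263 + 0.0451 × 1.358² = 0.1094.
D = q·S·CD = 273.5 × 2 × 0.1094 = 59.85 N

D = 59.9 N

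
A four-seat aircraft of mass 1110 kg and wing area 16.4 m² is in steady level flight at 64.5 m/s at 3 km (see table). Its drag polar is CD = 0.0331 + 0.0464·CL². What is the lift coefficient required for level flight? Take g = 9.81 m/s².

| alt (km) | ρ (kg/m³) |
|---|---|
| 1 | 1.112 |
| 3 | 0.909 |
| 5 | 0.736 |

CL = 0.351

At 3 km, from the table: ρ = 0.909 kg/m³.
In steady level flight, lift balances weight: W = mg = 1110 × 9.81 = 10889 N.
Dynamic pressure q = 0.5 × 0.909 × 64.5² = 1891 Pa.
CL = W/(q·S) = 10889 / (1891 × 16.4) = 0.3512.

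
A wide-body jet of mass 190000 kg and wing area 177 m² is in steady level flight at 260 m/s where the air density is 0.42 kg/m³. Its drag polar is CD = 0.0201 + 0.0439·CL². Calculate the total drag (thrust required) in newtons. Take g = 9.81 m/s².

D = 1.11×10^5 N

Level flight ⇒ L = W = m·g = 190000 × 9.81 = 1.8639×10^6 N.
q = ½ρv² = ½ × 0.42 × 260² = 14200 Pa.
CL = 2W/(ρv²S) = 2×1.8639×10^6/(0.42×260²×177) = 0.7418.
CD = 0.0201 + 0.0439 × 0.7418² = 0.04426.
D = q·S·CD = 14200 × 177 × 0.04426 = 1.112×10^5 N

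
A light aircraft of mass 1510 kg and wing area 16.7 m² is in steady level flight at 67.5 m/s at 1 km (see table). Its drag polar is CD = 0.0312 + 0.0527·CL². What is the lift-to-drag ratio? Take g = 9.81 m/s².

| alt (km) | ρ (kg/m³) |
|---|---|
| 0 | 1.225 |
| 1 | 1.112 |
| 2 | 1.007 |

At 1 km, from the table: ρ = 1.112 kg/m³.
In steady level flight, lift balances weight: W = mg = 1510 × 9.81 = 14813 N.
Dynamic pressure q = 0.5 × 1.112 × 67.5² = 2533 Pa.
CL = 2W/(ρv²S) = 2×14813/(1.112×67.5²×16.7) = 0.3501.
CD = 0.0312 + 0.0527 × 0.3501² = 0.03766.
L/D = CL/CD = 0.3501 / 0.03766 = 9.3

L/D = 9.3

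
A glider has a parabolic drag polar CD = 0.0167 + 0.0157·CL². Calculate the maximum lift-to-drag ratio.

For CD = CD0 + K·CL², (L/D)max occurs at CL* = √(CD0/K) and equals 1/(2√(K·CD0)).
(L/D)max = 1/(2√(0.0157 × 0.0167)) = 1/(2 × 0.01619) = 30.9

(L/D)max = 30.9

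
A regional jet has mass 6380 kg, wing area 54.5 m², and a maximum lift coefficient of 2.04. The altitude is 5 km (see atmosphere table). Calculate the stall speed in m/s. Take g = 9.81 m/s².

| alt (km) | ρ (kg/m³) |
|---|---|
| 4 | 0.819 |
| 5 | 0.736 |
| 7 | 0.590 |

At 5 km, from the table: ρ = 0.736 kg/m³.
At stall, lift equals weight: L = W = m·g = 6380 × 9.81 = 62590 N.
V_stall = √(2W/(ρ·S·CL,max)) = √(2 × 62590 / (0.736 × 54.5 × 2.04))
V_stall = √1530 = 39.1 m/s

V_stall = 39.1 m/s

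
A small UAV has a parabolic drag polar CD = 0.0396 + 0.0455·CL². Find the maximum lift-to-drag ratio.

(L/D)max = 11.8

For CD = CD0 + K·CL², (L/D)max occurs at CL* = √(CD0/K) and equals 1/(2√(K·CD0)).
(L/D)max = 1/(2√(0.0455 × 0.0396)) = 1/(2 × 0.04245) = 11.8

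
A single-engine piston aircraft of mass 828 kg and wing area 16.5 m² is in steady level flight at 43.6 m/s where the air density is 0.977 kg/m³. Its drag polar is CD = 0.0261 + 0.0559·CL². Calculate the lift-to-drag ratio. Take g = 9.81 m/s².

In steady level flight, lift balances weight: W = mg = 828 × 9.81 = 8122.7 N.
Dynamic pressure q = 0.5 × 0.977 × 43.6² = 928.6 Pa.
CL = 2W/(ρv²S) = 2×8122.7/(0.977×43.6²×16.5) = 0.5301.
CD = 0.0261 + 0.0559 × 0.5301² = 0.04181.
L/D = CL/CD = 0.5301 / 0.04181 = 12.7

L/D = 12.7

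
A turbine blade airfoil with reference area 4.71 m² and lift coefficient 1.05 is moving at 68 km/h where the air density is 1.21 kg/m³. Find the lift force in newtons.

Convert speed: v = 68 km/h ÷ 3.6 = 18.89 m/s.
Dynamic pressure q = ½ρv² = ½ × 1.21 × 18.89² = 215.9 Pa.
L = q·S·CL = 215.9 × 4.71 × 1.05 = 1070 N

L = 1070 N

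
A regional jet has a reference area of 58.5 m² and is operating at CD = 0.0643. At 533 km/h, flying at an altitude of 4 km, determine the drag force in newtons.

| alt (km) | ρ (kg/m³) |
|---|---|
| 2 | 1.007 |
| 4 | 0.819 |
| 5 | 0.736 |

At 4 km, from the table: ρ = 0.819 kg/m³.
Convert speed: v = 533 km/h ÷ 3.6 = 148.1 m/s.
Dynamic pressure q = ½ρv² = ½ × 0.819 × 148.1² = 8976 Pa.
D = q·S·CD = 8976 × 58.5 × 0.0643 = 33800 N ≈ 33.8 kN

D = 33800 N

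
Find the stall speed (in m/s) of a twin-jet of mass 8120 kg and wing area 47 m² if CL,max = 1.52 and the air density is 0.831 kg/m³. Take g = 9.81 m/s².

Stall occurs when L = W at CL,max. W = mg = 8120 × 9.81 = 79660 N.
From L = ½ρV²S·CL,max = W: V_stall = √(2W/(ρSCL,max)) = √(2·79660/(0.831·47·1.52))
V_stall = √2684 = 51.8 m/s

V_stall = 51.8 m/s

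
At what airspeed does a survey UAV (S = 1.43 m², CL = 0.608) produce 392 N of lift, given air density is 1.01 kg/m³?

v = 29.9 m/s

L = ½ρv²S·CL ⇒ v = √(2L/(ρ·S·CL))
v = √(2 × 392 / (1.01 × 1.43 × 0.608)) = √892.8 = 29.9 m/s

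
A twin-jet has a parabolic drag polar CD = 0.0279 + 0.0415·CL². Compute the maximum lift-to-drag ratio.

(L/D)max = 14.7

For CD = CD0 + K·CL², (L/D)max occurs at CL* = √(CD0/K) and equals 1/(2√(K·CD0)).
(L/D)max = 1/(2√(0.0415 × 0.0279)) = 1/(2 × 0.03403) = 14.7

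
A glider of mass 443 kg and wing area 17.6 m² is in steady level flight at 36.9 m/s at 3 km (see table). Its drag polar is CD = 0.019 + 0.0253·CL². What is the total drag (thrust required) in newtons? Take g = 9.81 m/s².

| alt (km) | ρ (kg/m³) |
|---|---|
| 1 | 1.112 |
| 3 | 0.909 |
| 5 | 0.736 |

At 3 km, from the table: ρ = 0.909 kg/m³.
Level flight ⇒ L = W = m·g = 443 × 9.81 = 4345.8 N.
Dynamic pressure q = 0.5 × 0.909 × 36.9² = 618.9 Pa.
CL = 2W/(ρv²S) = 2×4345.8/(0.909×36.9²×17.6) = 0.399.
CD = 0.019 + 0.0253 × 0.399² = 0.02303.
D = q·S·CD = 618.9 × 17.6 × 0.02303 = 250.8 N

D = 251 N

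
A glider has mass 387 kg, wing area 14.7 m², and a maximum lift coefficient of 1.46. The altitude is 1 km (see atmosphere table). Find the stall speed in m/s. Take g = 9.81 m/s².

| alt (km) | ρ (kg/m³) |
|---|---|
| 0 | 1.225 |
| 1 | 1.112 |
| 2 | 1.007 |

At 1 km, from the table: ρ = 1.112 kg/m³.
Weight W = mg = 387 × 9.81 = 3796 N.
From L = ½ρV²S·CL,max = W: V_stall = √(2W/(ρSCL,max)) = √(2·3796/(1.112·14.7·1.46))
V_stall = √318.2 = 17.8 m/s

V_stall = 17.8 m/s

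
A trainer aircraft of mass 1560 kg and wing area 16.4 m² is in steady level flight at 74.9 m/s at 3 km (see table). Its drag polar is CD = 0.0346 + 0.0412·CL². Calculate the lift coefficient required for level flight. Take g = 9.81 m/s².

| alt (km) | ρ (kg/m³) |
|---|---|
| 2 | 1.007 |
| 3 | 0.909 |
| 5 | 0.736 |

At 3 km, from the table: ρ = 0.909 kg/m³.
In steady level flight, lift balances weight: W = mg = 1560 × 9.81 = 15304 N.
Dynamic pressure q = 0.5 × 0.909 × 74.9² = 2550 Pa.
Required CL = L/(qS) = 15304/(2550·16.4) = 0.366.

CL = 0.366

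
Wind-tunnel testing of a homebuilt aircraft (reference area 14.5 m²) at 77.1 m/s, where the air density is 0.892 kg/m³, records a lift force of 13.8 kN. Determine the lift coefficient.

From L = ½ρv²S·CL, rearranging gives CL = 2L/(ρv²S).
CL = 2 × 13800 / (0.892 × 77.1² × 14.5) = 0.359

CL = 0.359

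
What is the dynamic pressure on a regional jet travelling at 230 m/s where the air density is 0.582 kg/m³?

q = 15400 Pa

q = ½ρv² = ½ × 0.582 × 230² = 15400 Pa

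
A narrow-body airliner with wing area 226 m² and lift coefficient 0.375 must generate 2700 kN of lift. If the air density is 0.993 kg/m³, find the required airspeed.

v = 253 m/s

L = ½ρv²S·CL ⇒ v = √(2L/(ρ·S·CL))
v = √(2 × 2.7×10^6 / (0.993 × 226 × 0.375)) = √64170 = 253 m/s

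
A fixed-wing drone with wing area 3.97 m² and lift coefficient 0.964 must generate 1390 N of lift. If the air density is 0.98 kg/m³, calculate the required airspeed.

v = 27.2 m/s

L = ½ρv²S·CL ⇒ v = √(2L/(ρ·S·CL))
v = √(2 × 1390 / (0.98 × 3.97 × 0.964)) = √741.2 = 27.2 m/s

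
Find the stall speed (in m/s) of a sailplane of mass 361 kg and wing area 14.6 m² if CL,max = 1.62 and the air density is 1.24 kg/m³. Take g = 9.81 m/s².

Weight W = mg = 361 × 9.81 = 3541 N.
From L = ½ρV²S·CL,max = W: V_stall = √(2W/(ρSCL,max)) = √(2·3541/(1.24·14.6·1.62))
V_stall = √241.5 = 15.5 m/s

V_stall = 15.5 m/s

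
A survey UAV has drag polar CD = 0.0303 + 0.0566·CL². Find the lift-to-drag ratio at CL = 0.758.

CD = 0.0303 + 0.0566 × 0.758² = 0.06282
L/D = CL/CD = 0.758 / 0.06282 = 12.1

L/D = 12.1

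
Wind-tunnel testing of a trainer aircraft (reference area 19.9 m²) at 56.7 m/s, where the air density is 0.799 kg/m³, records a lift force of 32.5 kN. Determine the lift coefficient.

CL = 1.27

From L = ½ρv²S·CL, rearranging gives CL = 2L/(ρv²S).
CL = 2 × 32500 / (0.799 × 56.7² × 19.9) = 1.27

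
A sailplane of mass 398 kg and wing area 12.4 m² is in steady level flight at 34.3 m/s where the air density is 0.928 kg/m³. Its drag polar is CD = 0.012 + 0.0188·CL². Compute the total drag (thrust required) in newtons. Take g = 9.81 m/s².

D = 124 N

Level flight ⇒ L = W = m·g = 398 × 9.81 = 3904.4 N.
Dynamic pressure q = 0.5 × 0.928 × 34.3² = 545.9 Pa.
CL = 2W/(ρv²S) = 2×3904.4/(0.928×34.3²×12.4) = 0.5768.
CD = 0.012 + 0.0188 × 0.5768² = 0.01825.
D = q·S·CD = 545.9 × 12.4 × 0.01825 = 123.6 N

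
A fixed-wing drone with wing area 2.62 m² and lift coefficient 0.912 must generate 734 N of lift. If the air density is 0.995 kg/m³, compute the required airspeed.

L = ½ρv²S·CL ⇒ v = √(2L/(ρ·S·CL))
v = √(2 × 734 / (0.995 × 2.62 × 0.912)) = √617.5 = 24.8 m/s

v = 24.8 m/s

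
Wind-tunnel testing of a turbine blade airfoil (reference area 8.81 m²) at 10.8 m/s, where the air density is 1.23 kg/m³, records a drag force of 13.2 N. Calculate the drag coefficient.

From D = ½ρv²S·CD, rearranging gives CD = 2D/(ρv²S).
CD = 2 × 13.2 / (1.23 × 10.8² × 8.81) = 0.0209

CD = 0.0209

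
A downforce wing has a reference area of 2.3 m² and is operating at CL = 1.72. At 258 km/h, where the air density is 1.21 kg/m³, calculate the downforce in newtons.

L = 12300 N

Convert speed: v = 258 km/h ÷ 3.6 = 71.67 m/s.
L = ½ρv²S·CL = ½ × 1.21 × 71.67² × 2.3 × 1.72 = 12300 N ≈ 12.3 kN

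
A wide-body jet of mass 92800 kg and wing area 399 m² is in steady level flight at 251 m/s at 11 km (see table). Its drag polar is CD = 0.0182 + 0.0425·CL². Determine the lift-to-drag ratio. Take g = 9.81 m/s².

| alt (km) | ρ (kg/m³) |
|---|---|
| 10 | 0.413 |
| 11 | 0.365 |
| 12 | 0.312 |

At 11 km, from the table: ρ = 0.365 kg/m³.
Weight W = mg = 92800 × 9.81 = 9.1037×10^5 N; in level flight L = W.
Dynamic pressure q = 0.5 × 0.365 × 251² = 11500 Pa.
CL = W/(q·S) = 9.1037×10^5 / (11500 × 399) = 0.1984.
CD = 0.0182 + 0.0425 × 0.1984² = 0.01987.
L/D = CL/CD = 0.1984 / 0.01987 = 9.99

L/D = 9.99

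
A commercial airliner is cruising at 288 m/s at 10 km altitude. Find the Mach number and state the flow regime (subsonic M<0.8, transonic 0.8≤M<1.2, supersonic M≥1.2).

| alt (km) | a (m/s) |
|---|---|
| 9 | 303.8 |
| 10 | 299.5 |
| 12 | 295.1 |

At 10 km, from the table: a = 299.5 m/s.
M = v/a = 288 / 299.5 = 0.962
M = 0.962 → transonic.

M = 0.962 (transonic)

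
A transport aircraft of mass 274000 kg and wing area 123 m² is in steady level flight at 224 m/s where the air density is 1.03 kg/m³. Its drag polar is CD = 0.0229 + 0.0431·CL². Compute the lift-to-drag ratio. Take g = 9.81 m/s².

L/D = 15.7

In steady level flight, lift balances weight: W = mg = 274000 × 9.81 = 2.6879×10^6 N.
q = ½ρv² = ½ × 1.03 × 224² = 25840 Pa.
CL = W/(q·S) = 2.6879×10^6 / (25840 × 123) = 0.8457.
CD = 0.0229 + 0.0431 × 0.8457² = 0.05372.
L/D = CL/CD = 0.8457 / 0.05372 = 15.7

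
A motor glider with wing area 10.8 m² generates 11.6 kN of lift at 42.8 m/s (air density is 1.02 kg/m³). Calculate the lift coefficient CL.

CL = 1.15

From L = ½ρv²S·CL, rearranging gives CL = 2L/(ρv²S).
CL = 2 × 11600 / (1.02 × 42.8² × 10.8) = 1.15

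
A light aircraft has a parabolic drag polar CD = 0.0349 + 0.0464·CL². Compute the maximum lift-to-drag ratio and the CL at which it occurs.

For CD = CD0 + K·CL², (L/D)max occurs at CL* = √(CD0/K) and equals 1/(2√(K·CD0)).
(L/D)max = 1/(2√(0.0464 × 0.0349)) = 1/(2 × 0.04024) = 12.4
CL* = √(0.0349/0.0464) = 0.867

(L/D)max = 12.4, at CL = 0.867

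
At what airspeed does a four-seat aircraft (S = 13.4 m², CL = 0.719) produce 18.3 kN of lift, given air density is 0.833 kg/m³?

v = 67.5 m/s

L = ½ρv²S·CL ⇒ v = √(2L/(ρ·S·CL))
v = √(2 × 18300 / (0.833 × 13.4 × 0.719)) = √4560 = 67.5 m/s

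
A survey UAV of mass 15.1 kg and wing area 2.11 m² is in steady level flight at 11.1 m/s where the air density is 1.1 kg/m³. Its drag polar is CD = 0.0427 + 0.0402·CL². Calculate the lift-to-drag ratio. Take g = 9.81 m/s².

L/D = 12.1

Level flight ⇒ L = W = m·g = 15.1 × 9.81 = 148.13 N.
q = ½ρv² = ½ × 1.1 × 11.1² = 67.77 Pa.
CL = 2W/(ρv²S) = 2×148.13/(1.1×11.1²×2.11) = 1.036.
CD = 0.0427 + 0.0402 × 1.036² = 0.08585.
L/D = CL/CD = 1.036 / 0.08585 = 12.1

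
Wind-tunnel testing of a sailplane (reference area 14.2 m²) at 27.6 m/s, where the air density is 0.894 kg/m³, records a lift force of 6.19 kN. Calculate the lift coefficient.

From L = ½ρv²S·CL, rearranging gives CL = 2L/(ρv²S).
CL = 2 × 6190 / (0.894 × 27.6² × 14.2) = 1.28

CL = 1.28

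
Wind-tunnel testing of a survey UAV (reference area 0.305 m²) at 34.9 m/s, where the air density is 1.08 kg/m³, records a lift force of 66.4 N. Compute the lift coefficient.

From L = ½ρv²S·CL, rearranging gives CL = 2L/(ρv²S).
CL = 2 × 66.4 / (1.08 × 34.9² × 0.305) = 0.331

CL = 0.331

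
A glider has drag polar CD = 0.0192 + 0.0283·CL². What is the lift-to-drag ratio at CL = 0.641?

CD = 0.0192 + 0.0283 × 0.641² = 0.03083
L/D = CL/CD = 0.641 / 0.03083 = 20.8

L/D = 20.8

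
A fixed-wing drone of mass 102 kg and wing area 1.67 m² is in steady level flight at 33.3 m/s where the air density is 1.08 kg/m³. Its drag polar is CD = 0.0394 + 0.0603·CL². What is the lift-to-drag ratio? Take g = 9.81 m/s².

L/D = 10

In steady level flight, lift balances weight: W = mg = 102 × 9.81 = 1000.6 N.
q = ½ρv² = ½ × 1.08 × 33.3² = 598.8 Pa.
CL = W/(q·S) = 1000.6 / (598.8 × 1.67) = 1.001.
CD = 0.0394 + 0.0603 × 1.001² = 0.09978.
L/D = CL/CD = 1.001 / 0.09978 = 10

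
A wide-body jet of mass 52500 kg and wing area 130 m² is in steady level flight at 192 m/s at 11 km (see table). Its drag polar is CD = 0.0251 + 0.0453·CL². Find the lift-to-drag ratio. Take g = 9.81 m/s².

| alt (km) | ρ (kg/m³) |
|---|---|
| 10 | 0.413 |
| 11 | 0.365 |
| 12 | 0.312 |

L/D = 14.4

At 11 km, from the table: ρ = 0.365 kg/m³.
Weight W = mg = 52500 × 9.81 = 5.1502×10^5 N; in level flight L = W.
q = ½ρv² = ½ × 0.365 × 192² = 6728 Pa.
Required CL = L/(qS) = 5.1502×10^5/(6728·130) = 0.5889.
CD = 0.0251 + 0.0453 × 0.5889² = 0.04081.
L/D = CL/CD = 0.5889 / 0.04081 = 14.4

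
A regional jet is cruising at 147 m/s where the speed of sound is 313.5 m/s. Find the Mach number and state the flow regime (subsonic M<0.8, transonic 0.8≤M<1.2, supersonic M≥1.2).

M = 0.469 (subsonic)

M = v/a = 147 / 313.5 = 0.469
M = 0.469 → subsonic.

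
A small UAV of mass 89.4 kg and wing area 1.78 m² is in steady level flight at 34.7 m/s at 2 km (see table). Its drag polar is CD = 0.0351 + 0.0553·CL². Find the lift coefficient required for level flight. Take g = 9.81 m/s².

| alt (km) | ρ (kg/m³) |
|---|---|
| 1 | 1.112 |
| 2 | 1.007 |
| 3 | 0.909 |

CL = 0.813

At 2 km, from the table: ρ = 1.007 kg/m³.
Level flight ⇒ L = W = m·g = 89.4 × 9.81 = 877.01 N.
Dynamic pressure q = 0.5 × 1.007 × 34.7² = 606.3 Pa.
CL = W/(q·S) = 877.01 / (606.3 × 1.78) = 0.8127.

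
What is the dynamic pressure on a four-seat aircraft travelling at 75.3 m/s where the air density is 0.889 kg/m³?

q = 2520 Pa

q = ½ρv² = ½ × 0.889 × 75.3² = 2520 Pa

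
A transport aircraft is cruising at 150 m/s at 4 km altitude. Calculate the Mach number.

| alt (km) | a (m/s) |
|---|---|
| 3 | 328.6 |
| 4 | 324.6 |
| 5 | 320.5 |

At 4 km, from the table: a = 324.6 m/s.
M = v/a = 150 / 324.6 = 0.462

M = 0.462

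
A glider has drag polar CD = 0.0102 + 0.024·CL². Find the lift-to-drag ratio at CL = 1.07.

L/D = 28.4

CD = 0.0102 + 0.024 × 1.07² = 0.03768
L/D = CL/CD = 1.07 / 0.03768 = 28.4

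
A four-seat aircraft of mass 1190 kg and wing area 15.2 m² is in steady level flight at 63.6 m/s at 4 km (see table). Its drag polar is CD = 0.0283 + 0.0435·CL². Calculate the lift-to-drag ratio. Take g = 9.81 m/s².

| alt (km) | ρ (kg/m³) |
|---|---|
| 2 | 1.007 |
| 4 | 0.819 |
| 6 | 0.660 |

L/D = 12.3

At 4 km, from the table: ρ = 0.819 kg/m³.
Weight W = mg = 1190 × 9.81 = 11674 N; in level flight L = W.
Dynamic pressure q = 0.5 × 0.819 × 63.6² = 1656 Pa.
CL = 2W/(ρv²S) = 2×11674/(0.819×63.6²×15.2) = 0.4637.
CD = 0.0283 + 0.0435 × 0.4637² = 0.03765.
L/D = CL/CD = 0.4637 / 0.03765 = 12.3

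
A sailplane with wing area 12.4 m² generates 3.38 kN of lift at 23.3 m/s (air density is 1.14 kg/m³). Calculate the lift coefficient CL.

From L = ½ρv²S·CL, rearranging gives CL = 2L/(ρv²S).
CL = 2 × 3380 / (1.14 × 23.3² × 12.4) = 0.881

CL = 0.881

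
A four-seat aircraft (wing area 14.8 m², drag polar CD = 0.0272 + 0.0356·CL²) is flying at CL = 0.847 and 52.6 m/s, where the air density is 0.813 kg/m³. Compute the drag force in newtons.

D = 878 N

CD = 0.0272 + 0.0356 × 0.847² = 0.05274
D = ½ρv²S·CD = ½ × 0.813 × 52.6² × 14.8 × 0.05274 = 878 N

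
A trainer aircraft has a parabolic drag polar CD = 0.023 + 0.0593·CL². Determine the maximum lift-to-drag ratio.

For CD = CD0 + K·CL², (L/D)max occurs at CL* = √(CD0/K) and equals 1/(2√(K·CD0)).
(L/D)max = 1/(2√(0.0593 × 0.023)) = 1/(2 × 0.03693) = 13.5

(L/D)max = 13.5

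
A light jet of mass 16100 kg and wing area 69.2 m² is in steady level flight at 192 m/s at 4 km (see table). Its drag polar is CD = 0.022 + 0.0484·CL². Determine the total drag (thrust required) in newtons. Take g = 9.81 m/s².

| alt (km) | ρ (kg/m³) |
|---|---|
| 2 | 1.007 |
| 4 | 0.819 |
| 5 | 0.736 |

At 4 km, from the table: ρ = 0.819 kg/m³.
In steady level flight, lift balances weight: W = mg = 16100 × 9.81 = 1.5794×10^5 N.
q = ½ρv² = ½ × 0.819 × 192² = 15100 Pa.
CL = 2W/(ρv²S) = 2×1.5794×10^5/(0.819×192²×69.2) = 0.1512.
CD = 0.022 + 0.0484 × 0.1512² = 0.02311.
D = q·S·CD = 15100 × 69.2 × 0.02311 = 24140 N

D = 24100 N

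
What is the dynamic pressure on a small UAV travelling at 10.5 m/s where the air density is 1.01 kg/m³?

q = ½ρv² = ½ × 1.01 × 10.5² = 55.7 Pa

q = 55.7 Pa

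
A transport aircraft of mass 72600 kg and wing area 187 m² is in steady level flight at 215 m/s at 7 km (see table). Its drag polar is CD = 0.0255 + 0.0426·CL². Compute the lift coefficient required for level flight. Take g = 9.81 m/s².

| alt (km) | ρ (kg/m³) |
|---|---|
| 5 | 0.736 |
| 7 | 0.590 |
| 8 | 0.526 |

At 7 km, from the table: ρ = 0.590 kg/m³.
In steady level flight, lift balances weight: W = mg = 72600 × 9.81 = 7.1221×10^5 N.
q = ½ρv² = ½ × 0.59 × 215² = 13640 Pa.
CL = W/(q·S) = 7.1221×10^5 / (13640 × 187) = 0.2793.

CL = 0.279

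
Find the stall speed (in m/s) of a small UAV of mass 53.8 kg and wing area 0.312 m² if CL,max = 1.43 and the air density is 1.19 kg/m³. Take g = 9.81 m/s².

Stall occurs when L = W at CL,max. W = mg = 53.8 × 9.81 = 527.8 N.
From L = ½ρV²S·CL,max = W: V_stall = √(2W/(ρSCL,max)) = √(2·527.8/(1.19·0.312·1.43))
V_stall = √1988 = 44.6 m/s

V_stall = 44.6 m/s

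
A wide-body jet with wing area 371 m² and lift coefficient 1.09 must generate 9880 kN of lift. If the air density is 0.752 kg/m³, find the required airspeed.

L = ½ρv²S·CL ⇒ v = √(2L/(ρ·S·CL))
v = √(2 × 9.88×10^6 / (0.752 × 371 × 1.09)) = √64980 = 255 m/s

v = 255 m/s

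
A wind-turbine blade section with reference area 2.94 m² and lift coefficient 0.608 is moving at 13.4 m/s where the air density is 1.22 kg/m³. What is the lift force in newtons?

L = 196 N

Dynamic pressure q = ½ρv² = ½ × 1.22 × 13.4² = 109.5 Pa.
L = q·S·CL = 109.5 × 2.94 × 0.608 = 196 N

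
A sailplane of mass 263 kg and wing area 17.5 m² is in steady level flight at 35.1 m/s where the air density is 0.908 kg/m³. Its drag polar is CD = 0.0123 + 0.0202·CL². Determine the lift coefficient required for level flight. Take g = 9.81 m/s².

Weight W = mg = 263 × 9.81 = 2580 N; in level flight L = W.
Dynamic pressure q = 0.5 × 0.908 × 35.1² = 559.3 Pa.
CL = 2W/(ρv²S) = 2×2580/(0.908×35.1²×17.5) = 0.2636.

CL = 0.264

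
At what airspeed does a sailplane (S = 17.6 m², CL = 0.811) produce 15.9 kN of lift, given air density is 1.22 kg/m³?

L = ½ρv²S·CL ⇒ v = √(2L/(ρ·S·CL))
v = √(2 × 15900 / (1.22 × 17.6 × 0.811)) = √1826 = 42.7 m/s

v = 42.7 m/s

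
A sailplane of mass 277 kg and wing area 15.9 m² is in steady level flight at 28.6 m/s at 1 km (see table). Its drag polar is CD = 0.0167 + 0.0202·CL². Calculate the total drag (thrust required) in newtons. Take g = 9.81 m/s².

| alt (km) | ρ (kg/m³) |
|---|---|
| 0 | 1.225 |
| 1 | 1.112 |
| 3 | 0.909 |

D = 141 N

At 1 km, from the table: ρ = 1.112 kg/m³.
In steady level flight, lift balances weight: W = mg = 277 × 9.81 = 2717.4 N.
Dynamic pressure q = 0.5 × 1.112 × 28.6² = 454.8 Pa.
Required CL = L/(qS) = 2717.4/(454.8·15.9) = 0.3758.
CD = 0.0167 + 0.0202 × 0.3758² = 0.01955.
D = q·S·CD = 454.8 × 15.9 × 0.01955 = 141.4 N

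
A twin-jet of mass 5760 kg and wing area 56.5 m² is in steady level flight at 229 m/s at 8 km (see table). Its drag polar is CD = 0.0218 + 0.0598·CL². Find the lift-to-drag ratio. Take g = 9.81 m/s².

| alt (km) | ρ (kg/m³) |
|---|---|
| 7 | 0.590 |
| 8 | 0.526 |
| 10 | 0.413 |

L/D = 3.28

At 8 km, from the table: ρ = 0.526 kg/m³.
Level flight ⇒ L = W = m·g = 5760 × 9.81 = 56506 N.
Dynamic pressure q = 0.5 × 0.526 × 229² = 13790 Pa.
CL = 2W/(ρv²S) = 2×56506/(0.526×229²×56.5) = 0.07251.
CD = 0.0218 + 0.0598 × 0.07251² = 0.02211.
L/D = CL/CD = 0.07251 / 0.02211 = 3.28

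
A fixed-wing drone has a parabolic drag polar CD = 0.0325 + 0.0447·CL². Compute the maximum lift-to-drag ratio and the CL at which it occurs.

For CD = CD0 + K·CL², (L/D)max occurs at CL* = √(CD0/K) and equals 1/(2√(K·CD0)).
(L/D)max = 1/(2√(0.0447 × 0.0325)) = 1/(2 × 0.03811) = 13.1
CL* = √(0.0325/0.0447) = 0.853

(L/D)max = 13.1, at CL = 0.853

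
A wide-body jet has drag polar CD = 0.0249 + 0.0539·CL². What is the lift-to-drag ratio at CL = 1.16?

CD = 0.0249 + 0.0539 × 1.16² = 0.09743
L/D = CL/CD = 1.16 / 0.09743 = 11.9

L/D = 11.9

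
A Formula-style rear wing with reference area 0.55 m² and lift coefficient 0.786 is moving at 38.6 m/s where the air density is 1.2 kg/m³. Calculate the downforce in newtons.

L = ½ρv²S·CL = ½ × 1.2 × 38.6² × 0.55 × 0.786 = 386 N

L = 386 N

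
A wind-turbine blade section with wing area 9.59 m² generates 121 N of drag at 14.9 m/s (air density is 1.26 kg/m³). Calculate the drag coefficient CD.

From D = ½ρv²S·CD, rearranging gives CD = 2D/(ρv²S).
CD = 2 × 121 / (1.26 × 14.9² × 9.59) = 0.0902

CD = 0.0902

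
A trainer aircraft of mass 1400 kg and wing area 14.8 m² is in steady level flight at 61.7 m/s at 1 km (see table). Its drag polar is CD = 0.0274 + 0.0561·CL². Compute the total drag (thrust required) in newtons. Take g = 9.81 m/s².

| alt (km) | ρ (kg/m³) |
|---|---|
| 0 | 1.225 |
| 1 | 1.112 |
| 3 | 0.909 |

D = 1200 N

At 1 km, from the table: ρ = 1.112 kg/m³.
Level flight ⇒ L = W = m·g = 1400 × 9.81 = 13734 N.
Dynamic pressure q = 0.5 × 1.112 × 61.7² = 2117 Pa.
CL = 2W/(ρv²S) = 2×13734/(1.112×61.7²×14.8) = 0.4384.
CD = 0.0274 + 0.0561 × 0.4384² = 0.03818.
D = q·S·CD = 2117 × 14.8 × 0.03818 = 1196 N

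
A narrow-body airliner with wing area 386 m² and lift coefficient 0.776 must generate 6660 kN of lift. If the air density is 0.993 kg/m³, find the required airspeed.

v = 212 m/s

L = ½ρv²S·CL ⇒ v = √(2L/(ρ·S·CL))
v = √(2 × 6.66×10^6 / (0.993 × 386 × 0.776)) = √44780 = 212 m/s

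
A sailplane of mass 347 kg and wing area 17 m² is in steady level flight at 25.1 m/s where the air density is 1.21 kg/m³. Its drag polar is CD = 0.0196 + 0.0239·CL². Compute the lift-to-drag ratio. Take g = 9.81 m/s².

L/D = 20.1

In steady level flight, lift balances weight: W = mg = 347 × 9.81 = 3404.1 N.
q = ½ρv² = ½ × 1.21 × 25.1² = 381.2 Pa.
Required CL = L/(qS) = 3404.1/(381.2·17) = 0.5253.
CD = 0.0196 + 0.0239 × 0.5253² = 0.0262.
L/D = CL/CD = 0.5253 / 0.0262 = 20.1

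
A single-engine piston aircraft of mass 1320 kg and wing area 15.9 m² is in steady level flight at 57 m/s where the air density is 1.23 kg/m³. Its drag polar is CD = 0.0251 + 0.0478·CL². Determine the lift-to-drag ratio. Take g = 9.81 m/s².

L/D = 12.3

In steady level flight, lift balances weight: W = mg = 1320 × 9.81 = 12949 N.
q = ½ρv² = ½ × 1.23 × 57² = 1998 Pa.
Required CL = L/(qS) = 12949/(1998·15.9) = 0.4076.
CD = 0.0251 + 0.0478 × 0.4076² = 0.03304.
L/D = CL/CD = 0.4076 / 0.03304 = 12.3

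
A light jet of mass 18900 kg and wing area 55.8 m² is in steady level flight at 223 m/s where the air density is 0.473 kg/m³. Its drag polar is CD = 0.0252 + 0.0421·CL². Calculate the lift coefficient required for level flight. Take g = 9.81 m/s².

In steady level flight, lift balances weight: W = mg = 18900 × 9.81 = 1.8541×10^5 N.
q = ½ρv² = ½ × 0.473 × 223² = 11760 Pa.
CL = 2W/(ρv²S) = 2×1.8541×10^5/(0.473×223²×55.8) = 0.2825.

CL = 0.283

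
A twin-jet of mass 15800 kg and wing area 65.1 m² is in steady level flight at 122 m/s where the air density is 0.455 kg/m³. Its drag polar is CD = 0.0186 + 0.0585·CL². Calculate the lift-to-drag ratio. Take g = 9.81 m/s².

L/D = 14.8

Weight W = mg = 15800 × 9.81 = 1.55×10^5 N; in level flight L = W.
Dynamic pressure q = 0.5 × 0.455 × 122² = 3386 Pa.
CL = W/(q·S) = 1.55×10^5 / (3386 × 65.1) = 0.7031.
CD = 0.0186 + 0.0585 × 0.7031² = 0.04752.
L/D = CL/CD = 0.7031 / 0.04752 = 14.8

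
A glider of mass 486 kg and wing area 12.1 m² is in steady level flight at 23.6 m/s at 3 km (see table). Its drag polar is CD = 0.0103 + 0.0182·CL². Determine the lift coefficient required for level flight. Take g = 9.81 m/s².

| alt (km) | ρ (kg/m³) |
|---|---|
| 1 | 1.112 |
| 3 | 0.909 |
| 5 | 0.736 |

At 3 km, from the table: ρ = 0.909 kg/m³.
Weight W = mg = 486 × 9.81 = 4767.7 N; in level flight L = W.
q = ½ρv² = ½ × 0.909 × 23.6² = 253.1 Pa.
CL = W/(q·S) = 4767.7 / (253.1 × 12.1) = 1.557.

CL = 1.56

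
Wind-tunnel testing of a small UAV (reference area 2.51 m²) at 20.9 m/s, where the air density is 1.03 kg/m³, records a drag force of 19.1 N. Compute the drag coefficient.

From D = ½ρv²S·CD, rearranging gives CD = 2D/(ρv²S).
CD = 2 × 19.1 / (1.03 × 20.9² × 2.51) = 0.0338

CD = 0.0338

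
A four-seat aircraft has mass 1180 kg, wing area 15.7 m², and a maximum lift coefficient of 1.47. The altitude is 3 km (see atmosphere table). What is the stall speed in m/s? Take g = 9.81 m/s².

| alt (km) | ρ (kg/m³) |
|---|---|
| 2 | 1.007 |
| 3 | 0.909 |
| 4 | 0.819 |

V_stall = 33.2 m/s

At 3 km, from the table: ρ = 0.909 kg/m³.
At stall, lift equals weight: L = W = m·g = 1180 × 9.81 = 11580 N.
V_stall = √(2W/(ρ·S·CL,max)) = √(2 × 11580 / (0.909 × 15.7 × 1.47))
V_stall = √1104 = 33.2 m/s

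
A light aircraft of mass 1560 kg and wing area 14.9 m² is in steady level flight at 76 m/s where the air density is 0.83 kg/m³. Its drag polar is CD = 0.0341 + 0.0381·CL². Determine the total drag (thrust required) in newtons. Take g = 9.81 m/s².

In steady level flight, lift balances weight: W = mg = 1560 × 9.81 = 15304 N.
Dynamic pressure q = 0.5 × 0.83 × 76² = 2397 Pa.
CL = 2W/(ρv²S) = 2×15304/(0.83×76²×14.9) = 0.4285.
CD = 0.0341 + 0.0381 × 0.4285² = 0.0411.
D = q·S·CD = 2397 × 14.9 × 0.0411 = 1468 N

D = 1470 N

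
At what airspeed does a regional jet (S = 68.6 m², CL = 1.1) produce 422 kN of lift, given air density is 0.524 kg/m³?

v = 146 m/s

L = ½ρv²S·CL ⇒ v = √(2L/(ρ·S·CL))
v = √(2 × 4.22×10^5 / (0.524 × 68.6 × 1.1)) = √21340 = 146 m/s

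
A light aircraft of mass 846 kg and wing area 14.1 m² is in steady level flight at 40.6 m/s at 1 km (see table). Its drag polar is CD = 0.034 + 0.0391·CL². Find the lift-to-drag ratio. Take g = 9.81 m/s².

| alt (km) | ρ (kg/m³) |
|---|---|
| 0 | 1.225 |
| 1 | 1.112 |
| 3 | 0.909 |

L/D = 12.8

At 1 km, from the table: ρ = 1.112 kg/m³.
Level flight ⇒ L = W = m·g = 846 × 9.81 = 8299.3 N.
q = ½ρv² = ½ × 1.112 × 40.6² = 916.5 Pa.
Required CL = L/(qS) = 8299.3/(916.5·14.1) = 0.6422.
CD = 0.034 + 0.0391 × 0.6422² = 0.05013.
L/D = CL/CD = 0.6422 / 0.05013 = 12.8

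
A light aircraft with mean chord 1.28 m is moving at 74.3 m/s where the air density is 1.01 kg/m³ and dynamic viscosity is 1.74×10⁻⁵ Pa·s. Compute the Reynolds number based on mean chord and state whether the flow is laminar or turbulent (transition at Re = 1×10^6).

Re = 5.52×10^6 (turbulent)

Re = ρ·v·c/μ = 1.01 × 74.3 × 1.28 / (1.74×10⁻⁵) = 5.52×10^6
Since 5.52×10^6 > 1×10^6, the flow is turbulent.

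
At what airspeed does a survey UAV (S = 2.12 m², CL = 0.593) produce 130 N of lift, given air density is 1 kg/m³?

L = ½ρv²S·CL ⇒ v = √(2L/(ρ·S·CL))
v = √(2 × 130 / (1 × 2.12 × 0.593)) = √206.8 = 14.4 m/s

v = 14.4 m/s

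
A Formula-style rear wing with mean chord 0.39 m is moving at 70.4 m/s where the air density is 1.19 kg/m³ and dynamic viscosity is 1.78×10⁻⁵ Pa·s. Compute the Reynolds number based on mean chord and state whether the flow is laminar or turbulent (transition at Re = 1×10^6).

Re = 1.84×10^6 (turbulent)

Re = ρ·v·c/μ = 1.19 × 70.4 × 0.39 / (1.78×10⁻⁵) = 1.84×10^6
Since 1.84×10^6 > 1×10^6, the flow is turbulent.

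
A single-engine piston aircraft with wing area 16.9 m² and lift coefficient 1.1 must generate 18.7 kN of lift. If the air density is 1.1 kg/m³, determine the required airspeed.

L = ½ρv²S·CL ⇒ v = √(2L/(ρ·S·CL))
v = √(2 × 18700 / (1.1 × 16.9 × 1.1)) = √1829 = 42.8 m/s

v = 42.8 m/s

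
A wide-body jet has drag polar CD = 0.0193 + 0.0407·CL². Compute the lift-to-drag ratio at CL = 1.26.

L/D = 15

CD = 0.0193 + 0.0407 × 1.26² = 0.08392
L/D = CL/CD = 1.26 / 0.08392 = 15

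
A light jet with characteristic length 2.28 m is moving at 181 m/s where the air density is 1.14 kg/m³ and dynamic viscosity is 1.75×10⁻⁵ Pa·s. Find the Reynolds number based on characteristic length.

Re = 2.69×10^7

Re = ρ·v·c/μ = 1.14 × 181 × 2.28 / (1.75×10⁻⁵) = 2.69×10^7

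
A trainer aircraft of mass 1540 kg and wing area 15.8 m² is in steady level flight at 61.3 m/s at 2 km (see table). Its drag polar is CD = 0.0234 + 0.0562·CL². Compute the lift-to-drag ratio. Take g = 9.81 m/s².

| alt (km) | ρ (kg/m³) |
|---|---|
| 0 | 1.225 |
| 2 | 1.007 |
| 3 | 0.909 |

L/D = 13.4

At 2 km, from the table: ρ = 1.007 kg/m³.
Weight W = mg = 1540 × 9.81 = 15107 N; in level flight L = W.
Dynamic pressure q = 0.5 × 1.007 × 61.3² = 1892 Pa.
CL = 2W/(ρv²S) = 2×15107/(1.007×61.3²×15.8) = 0.5054.
CD = 0.0234 + 0.0562 × 0.5054² = 0.03775.
L/D = CL/CD = 0.5054 / 0.03775 = 13.4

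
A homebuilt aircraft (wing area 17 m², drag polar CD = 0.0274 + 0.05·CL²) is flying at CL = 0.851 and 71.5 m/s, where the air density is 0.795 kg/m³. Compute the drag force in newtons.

D = 2200 N

CD = 0.0274 + 0.05 × 0.851² = 0.06361
D = ½ρv²S·CD = ½ × 0.795 × 71.5² × 17 × 0.06361 = 2200 N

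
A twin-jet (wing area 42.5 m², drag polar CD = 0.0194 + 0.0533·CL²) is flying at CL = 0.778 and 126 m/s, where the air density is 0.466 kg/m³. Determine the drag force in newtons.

CD = 0.0194 + 0.0533 × 0.778² = 0.05166
D = ½ρv²S·CD = ½ × 0.466 × 126² × 42.5 × 0.05166 = 8120 N

D = 8120 N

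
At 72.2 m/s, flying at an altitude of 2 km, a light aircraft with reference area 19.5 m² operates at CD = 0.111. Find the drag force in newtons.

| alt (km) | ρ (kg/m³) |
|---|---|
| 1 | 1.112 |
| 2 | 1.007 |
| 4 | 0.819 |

At 2 km, from the table: ρ = 1.007 kg/m³.
Dynamic pressure q = ½ρv² = ½ × 1.007 × 72.2² = 2625 Pa.
D = q·S·CD = 2625 × 19.5 × 0.111 = 5680 N ≈ 5.68 kN

D = 5680 N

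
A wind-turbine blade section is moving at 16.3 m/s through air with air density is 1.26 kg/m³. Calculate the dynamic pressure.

q = 167 Pa

q = ½ρv² = ½ × 1.26 × 16.3² = 167 Pa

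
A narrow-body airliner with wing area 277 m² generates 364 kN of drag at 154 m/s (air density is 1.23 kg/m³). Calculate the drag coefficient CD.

From D = ½ρv²S·CD, rearranging gives CD = 2D/(ρv²S).
CD = 2 × 3.64×10^5 / (1.23 × 154² × 277) = 0.0901

CD = 0.0901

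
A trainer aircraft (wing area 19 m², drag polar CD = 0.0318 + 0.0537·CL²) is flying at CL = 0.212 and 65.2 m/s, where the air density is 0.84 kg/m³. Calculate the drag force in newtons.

CD = 0.0318 + 0.0537 × 0.212² = 0.03421
D = ½ρv²S·CD = ½ × 0.84 × 65.2² × 19 × 0.03421 = 1160 N

D = 1160 N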